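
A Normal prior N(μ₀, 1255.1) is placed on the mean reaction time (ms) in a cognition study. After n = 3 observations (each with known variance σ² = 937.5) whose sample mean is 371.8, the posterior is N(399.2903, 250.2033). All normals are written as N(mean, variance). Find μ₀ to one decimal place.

With known observation variance, the Normal–Normal posterior has precision τ_n = τ₀ + n/σ² and mean μ_n = (τ₀μ₀ + (n/σ²)x̄)/τ_n.
Here τ₀ = 1/1255.1 = 0.000797 and τ_data = 3/937.5 = 0.003200, so τ_n = 0.003997.
Rearranging for μ₀: μ₀ = (μ_n·τ_n − τ_data·x̄)/τ₀ = (399.2903·0.003997 − 0.003200·371.8) / 0.000797 = 0.406203/0.000797 ≈ 509.7.

μ₀ = 509.7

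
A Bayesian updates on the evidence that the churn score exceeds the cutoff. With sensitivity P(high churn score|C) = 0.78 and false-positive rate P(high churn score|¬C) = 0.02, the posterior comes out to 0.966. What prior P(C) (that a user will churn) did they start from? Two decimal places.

Bayes' rule in odds form gives O(C|E) = O(C)·[P(E|C)/P(E|¬C)], hence O(C) = O(C|E)/LR.
Posterior odds = 0.966/(1−0.966) = 28.4118. LR = 0.78/0.02 = 39.0000.
Prior odds = 28.4118/39.0000 = 0.7285, so P(C) = 0.7285/(1+0.7285) ≈ 0.42.

P(C) = 0.42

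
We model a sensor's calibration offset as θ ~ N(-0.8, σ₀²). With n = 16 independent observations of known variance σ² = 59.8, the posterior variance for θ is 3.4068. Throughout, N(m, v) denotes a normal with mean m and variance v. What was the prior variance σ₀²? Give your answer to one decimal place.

Posterior precision equals prior precision plus data precision: 1/σ_n² = 1/σ₀² + n/σ².
So 1/σ₀² = 1/3.4068 − 16/59.8 = 0.293531 − 0.267559 = 0.025972.
Hence σ₀² = 1/0.025972 ≈ 38.5.

σ₀² = 38.5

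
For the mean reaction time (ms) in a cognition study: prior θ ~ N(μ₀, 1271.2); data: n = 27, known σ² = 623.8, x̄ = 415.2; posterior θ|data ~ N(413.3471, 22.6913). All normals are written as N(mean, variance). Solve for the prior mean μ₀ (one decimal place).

μ₀ = 311.4

With known observation variance, the Normal–Normal posterior has precision τ_n = τ₀ + n/σ² and mean μ_n = (τ₀μ₀ + (n/σ²)x̄)/τ_n.
Here τ₀ = 1/1271.2 = 0.000787 and τ_data = 27/623.8 = 0.043283, so τ_n = 0.044070.
Rearranging for μ₀: μ₀ = (μ_n·τ_n − τ_data·x̄)/τ₀ = (413.3471·0.044070 − 0.043283·415.2) / 0.000787 = 0.245105/0.000787 ≈ 311.4.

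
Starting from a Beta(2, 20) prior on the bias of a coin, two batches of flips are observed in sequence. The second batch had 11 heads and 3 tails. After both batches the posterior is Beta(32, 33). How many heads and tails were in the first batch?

19 heads and 10 tails

Because Beta–binomial updating is additive in the counts, the combined data contributed (α_post−α_prior, β_post−β_prior) successes and failures.
Total across both batches: 32−2=30 heads, 33−20=13 tails.
Subtract the second batch: 30−11=19 heads and 13−3=10 tails.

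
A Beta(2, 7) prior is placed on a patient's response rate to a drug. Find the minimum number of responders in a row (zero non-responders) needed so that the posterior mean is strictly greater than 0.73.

After k responders and 0 non-responders the posterior is Beta(2+k, 7), with mean (2+k)/(2+7+k).
Set (2+k)/(9+k) > 0.73 and solve: k > (0.73·9 − 2)/(1 − 0.73) = 16.926.
The smallest integer exceeding 16.926 is 17.

k = 17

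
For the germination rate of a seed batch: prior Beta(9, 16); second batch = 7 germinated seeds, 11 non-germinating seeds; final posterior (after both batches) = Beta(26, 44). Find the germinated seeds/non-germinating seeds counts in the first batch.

Sequential conjugate updates are equivalent to a single update on the pooled data, so total successes = posterior α − prior α and total failures = posterior β − prior β.
Total across both batches: 26−9=17 germinated seeds, 44−16=28 non-germinating seeds.
Subtract the second batch: 17−7=10 germinated seeds and 28−11=17 non-germinating seeds.

10 germinated seeds and 17 non-germinating seeds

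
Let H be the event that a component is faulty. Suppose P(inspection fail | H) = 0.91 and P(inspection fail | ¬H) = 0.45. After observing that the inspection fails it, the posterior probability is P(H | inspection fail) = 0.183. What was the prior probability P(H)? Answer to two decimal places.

Bayes' rule in odds form gives O(H|E) = O(H)·[P(E|H)/P(E|¬H)], hence O(H) = O(H|E)/LR.
Posterior odds = 0.183/(1−0.183) = 0.2240. LR = 0.91/0.45 = 2.0222.
Prior odds = 0.2240/2.0222 = 0.1108, so P(H) = 0.1108/(1+0.1108) ≈ 0.10.

P(H) = 0.10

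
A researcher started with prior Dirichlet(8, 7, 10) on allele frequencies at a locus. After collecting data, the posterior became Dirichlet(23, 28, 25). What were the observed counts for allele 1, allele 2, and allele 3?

For a Dirichlet(α) prior with multinomial counts c, the posterior is Dirichlet(α + c) componentwise.
Counts are posterior − prior componentwise: 23−8=15, 28−7=21, 25−10=15.

counts (15, 21, 15)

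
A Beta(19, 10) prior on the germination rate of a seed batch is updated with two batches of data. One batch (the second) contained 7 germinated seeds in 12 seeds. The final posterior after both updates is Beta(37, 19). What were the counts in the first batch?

Because Beta–binomial updating is additive in the counts, the combined data contributed (α_post−α_prior, β_post−β_prior) successes and failures.
Total across both batches: 37−19=18 germinated seeds, 19−10=9 non-germinating seeds.
Subtract the second batch: 18−7=11 germinated seeds and 9−5=4 non-germinating seeds.

11 germinated seeds and 4 non-germinating seeds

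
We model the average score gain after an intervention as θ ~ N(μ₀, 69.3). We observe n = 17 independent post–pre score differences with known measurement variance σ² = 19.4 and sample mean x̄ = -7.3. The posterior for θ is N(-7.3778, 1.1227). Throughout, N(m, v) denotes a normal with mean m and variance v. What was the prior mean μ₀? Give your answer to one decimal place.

μ₀ = -12.1

With known observation variance, the Normal–Normal posterior has precision τ_n = τ₀ + n/σ² and mean μ_n = (τ₀μ₀ + (n/σ²)x̄)/τ_n.
Here τ₀ = 1/69.3 = 0.014430 and τ_data = 17/19.4 = 0.876289, so τ_n = 0.890719.
Rearranging for μ₀: μ₀ = (μ_n·τ_n − τ_data·x̄)/τ₀ = (-7.3778·0.890719 − 0.876289·-7.3) / 0.014430 = -0.174637/0.014430 ≈ -12.1.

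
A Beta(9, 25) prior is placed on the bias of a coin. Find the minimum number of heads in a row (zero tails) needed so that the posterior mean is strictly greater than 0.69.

k = 47

After k heads and 0 tails the posterior is Beta(9+k, 25), with mean (9+k)/(9+25+k).
Set (9+k)/(34+k) > 0.69 and solve: k > (0.69·34 − 9)/(1 − 0.69) = 46.645.
The smallest integer exceeding 46.645 is 47.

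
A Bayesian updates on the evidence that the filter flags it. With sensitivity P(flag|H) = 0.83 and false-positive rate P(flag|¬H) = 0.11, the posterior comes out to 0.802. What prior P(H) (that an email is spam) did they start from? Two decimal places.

P(H) = 0.35

In odds form, posterior odds = prior odds × likelihood ratio, so prior odds = posterior odds ÷ LR.
Posterior odds = 0.802/(1−0.802) = 4.0505. LR = 0.83/0.11 = 7.5455.
Prior odds = 4.0505/7.5455 = 0.5368, so P(H) = 0.5368/(1+0.5368) ≈ 0.35.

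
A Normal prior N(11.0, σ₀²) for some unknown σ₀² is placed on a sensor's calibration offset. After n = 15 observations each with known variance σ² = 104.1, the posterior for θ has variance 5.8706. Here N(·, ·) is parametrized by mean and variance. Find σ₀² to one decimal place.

Posterior precision equals prior precision plus data precision: 1/σ_n² = 1/σ₀² + n/σ².
So 1/σ₀² = 1/5.8706 − 15/104.1 = 0.170340 − 0.144092 = 0.026248.
Hence σ₀² = 1/0.026248 ≈ 38.1.

σ₀² = 38.1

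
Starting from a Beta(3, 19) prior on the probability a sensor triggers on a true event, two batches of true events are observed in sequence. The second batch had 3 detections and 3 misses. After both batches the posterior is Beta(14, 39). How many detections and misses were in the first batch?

8 detections and 17 misses

Sequential conjugate updates are equivalent to a single update on the pooled data, so total successes = posterior α − prior α and total failures = posterior β − prior β.
Total across both batches: 14−3=11 detections, 39−19=20 misses.
Subtract the second batch: 11−3=8 detections and 20−3=17 misses.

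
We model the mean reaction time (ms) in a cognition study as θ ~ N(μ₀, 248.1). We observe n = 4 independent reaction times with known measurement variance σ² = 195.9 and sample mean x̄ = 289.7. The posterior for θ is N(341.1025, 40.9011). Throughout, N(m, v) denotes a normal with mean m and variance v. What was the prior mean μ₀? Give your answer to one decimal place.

With known observation variance, the Normal–Normal posterior has precision τ_n = τ₀ + n/σ² and mean μ_n = (τ₀μ₀ + (n/σ²)x̄)/τ_n.
Here τ₀ = 1/248.1 = 0.004031 and τ_data = 4/195.9 = 0.020419, so τ_n = 0.024450.
Rearranging for μ₀: μ₀ = (μ_n·τ_n − τ_data·x̄)/τ₀ = (341.1025·0.024450 − 0.020419·289.7) / 0.004031 = 2.424572/0.004031 ≈ 601.5.

μ₀ = 601.5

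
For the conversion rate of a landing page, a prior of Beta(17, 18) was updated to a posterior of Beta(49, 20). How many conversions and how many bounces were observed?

Under Beta–binomial conjugacy the posterior parameters are (a+s, b+f).
Match parameters: s=49−17=32, f=20−18=2.

32 conversions and 2 bounces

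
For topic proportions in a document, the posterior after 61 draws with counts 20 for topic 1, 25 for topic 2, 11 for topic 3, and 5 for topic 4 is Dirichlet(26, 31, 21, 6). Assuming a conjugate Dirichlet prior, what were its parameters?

For a Dirichlet(α) prior with multinomial counts c, the posterior is Dirichlet(α + c) componentwise.
Subtract each count from the matching posterior parameter: 26−20=6, 31−25=6, 21−11=10, 6−5=1.

Dirichlet(6, 6, 10, 1)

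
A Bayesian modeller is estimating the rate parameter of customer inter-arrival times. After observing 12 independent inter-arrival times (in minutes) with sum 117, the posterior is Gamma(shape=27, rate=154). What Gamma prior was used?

Gamma(shape=15, rate=37)

For an exponential likelihood with a Gamma(α, β) prior on the rate, n observations with total T give posterior Gamma(α+n, β+T).
So α = 27 − 12 = 15 and β = 154 − 117 = 37.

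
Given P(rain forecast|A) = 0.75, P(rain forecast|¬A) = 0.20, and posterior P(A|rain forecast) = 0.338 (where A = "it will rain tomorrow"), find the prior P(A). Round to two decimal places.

P(A) = 0.12

Bayes' rule in odds form gives O(A|E) = O(A)·[P(E|A)/P(E|¬A)], hence O(A) = O(A|E)/LR.
Posterior odds = 0.338/(1−0.338) = 0.5106. LR = 0.75/0.20 = 3.7500.
Prior odds = 0.5106/3.7500 = 0.1362, so P(A) = 0.1362/(1+0.1362) ≈ 0.12.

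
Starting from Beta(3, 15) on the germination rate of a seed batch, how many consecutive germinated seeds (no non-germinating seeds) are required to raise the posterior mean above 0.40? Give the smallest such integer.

After k germinated seeds and 0 non-germinating seeds the posterior is Beta(3+k, 15), with mean (3+k)/(3+15+k).
Set (3+k)/(18+k) > 0.40 and solve: k > (0.40·18 − 3)/(1 − 0.40) = 7.000.
The smallest integer exceeding 7.000 is 8, and checking k=8: (11)/(26) = 0.4231 > 0.40.

k = 8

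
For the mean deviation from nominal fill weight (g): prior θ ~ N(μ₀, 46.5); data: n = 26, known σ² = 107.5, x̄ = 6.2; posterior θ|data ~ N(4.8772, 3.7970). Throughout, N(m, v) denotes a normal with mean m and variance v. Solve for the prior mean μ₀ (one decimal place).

μ₀ = -10.0

With known observation variance, the Normal–Normal posterior has precision τ_n = τ₀ + n/σ² and mean μ_n = (τ₀μ₀ + (n/σ²)x̄)/τ_n.
Here τ₀ = 1/46.5 = 0.021505 and τ_data = 26/107.5 = 0.241860, so τ_n = 0.263365.
Rearranging for μ₀: μ₀ = (μ_n·τ_n − τ_data·x̄)/τ₀ = (4.8772·0.263365 − 0.241860·6.2) / 0.021505 = -0.215048/0.021505 ≈ -10.0.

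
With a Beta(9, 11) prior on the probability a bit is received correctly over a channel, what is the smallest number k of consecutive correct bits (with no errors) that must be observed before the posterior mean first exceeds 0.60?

k = 8

After k correct bits and 0 errors the posterior is Beta(9+k, 11), with mean (9+k)/(9+11+k).
Set (9+k)/(20+k) > 0.60 and solve: k > (0.60·20 − 9)/(1 − 0.60) = 7.500.
The smallest integer exceeding 7.500 is 8.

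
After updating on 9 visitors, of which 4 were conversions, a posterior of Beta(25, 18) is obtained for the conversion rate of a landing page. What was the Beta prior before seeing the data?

Beta(21, 13)

Beta is conjugate to the binomial likelihood: posterior = Beta(a+s, b+f).
Subtract the data counts: 25−4=21, 18−5=13.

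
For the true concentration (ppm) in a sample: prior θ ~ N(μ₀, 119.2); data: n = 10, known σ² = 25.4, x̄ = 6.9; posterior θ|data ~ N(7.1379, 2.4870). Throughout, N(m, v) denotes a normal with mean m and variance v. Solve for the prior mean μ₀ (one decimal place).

μ₀ = 18.3

The posterior mean is a precision-weighted average: μ_n = (τ₀μ₀ + τ_data·x̄)/(τ₀+τ_data), with τ₀=1/σ₀² and τ_data=n/σ².
Here τ₀ = 1/119.2 = 0.008389 and τ_data = 10/25.4 = 0.393701, so τ_n = 0.402090.
Rearranging for μ₀: μ₀ = (μ_n·τ_n − τ_data·x̄)/τ₀ = (7.1379·0.402090 − 0.393701·6.9) / 0.008389 = 0.153541/0.008389 ≈ 18.3.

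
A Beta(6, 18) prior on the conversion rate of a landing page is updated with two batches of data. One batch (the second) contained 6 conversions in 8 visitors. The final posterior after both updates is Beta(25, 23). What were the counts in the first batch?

Sequential conjugate updates are equivalent to a single update on the pooled data, so total successes = posterior α − prior α and total failures = posterior β − prior β.
Total across both batches: 25−6=19 conversions, 23−18=5 bounces.
Subtract the second batch: 19−6=13 conversions and 5−2=3 bounces.

13 conversions and 3 bounces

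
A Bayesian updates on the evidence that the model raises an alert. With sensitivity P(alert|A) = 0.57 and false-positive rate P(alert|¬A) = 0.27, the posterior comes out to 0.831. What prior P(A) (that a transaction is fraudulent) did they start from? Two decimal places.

In odds form, posterior odds = prior odds × likelihood ratio, so prior odds = posterior odds ÷ LR.
Posterior odds = 0.831/(1−0.831) = 4.9172. LR = 0.57/0.27 = 2.1111.
Prior odds = 4.9172/2.1111 = 2.3292, so P(A) = 2.3292/(1+2.3292) ≈ 0.70.

P(A) = 0.70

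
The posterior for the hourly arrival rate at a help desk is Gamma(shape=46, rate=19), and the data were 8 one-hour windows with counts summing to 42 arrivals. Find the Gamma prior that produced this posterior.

A Gamma(α, β) prior (rate parametrization) on a Poisson rate with n observations summing to S gives posterior Gamma(α+S, β+n).
So α = 46 − 42 = 4 and β = 19 − 8 = 11.

Gamma(shape=4, rate=11)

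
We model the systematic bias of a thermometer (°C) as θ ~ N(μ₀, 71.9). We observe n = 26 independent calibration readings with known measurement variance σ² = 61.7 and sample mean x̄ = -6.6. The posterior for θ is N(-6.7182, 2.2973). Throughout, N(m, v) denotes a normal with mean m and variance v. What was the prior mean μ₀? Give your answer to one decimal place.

μ₀ = -10.3

The posterior mean is a precision-weighted average: μ_n = (τ₀μ₀ + τ_data·x̄)/(τ₀+τ_data), with τ₀=1/σ₀² and τ_data=n/σ².
Here τ₀ = 1/71.9 = 0.013908 and τ_data = 26/61.7 = 0.421394, so τ_n = 0.435302.
Rearranging for μ₀: μ₀ = (μ_n·τ_n − τ_data·x̄)/τ₀ = (-6.7182·0.435302 − 0.421394·-6.6) / 0.013908 = -0.143245/0.013908 ≈ -10.3.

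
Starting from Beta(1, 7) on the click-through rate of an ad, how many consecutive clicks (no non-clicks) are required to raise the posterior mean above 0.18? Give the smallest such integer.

After k clicks and 0 non-clicks the posterior is Beta(1+k, 7), with mean (1+k)/(1+7+k).
Set (1+k)/(8+k) > 0.18 and solve: k > (0.18·8 − 1)/(1 − 0.18) = 0.537.
The smallest integer exceeding 0.537 is 1.

k = 1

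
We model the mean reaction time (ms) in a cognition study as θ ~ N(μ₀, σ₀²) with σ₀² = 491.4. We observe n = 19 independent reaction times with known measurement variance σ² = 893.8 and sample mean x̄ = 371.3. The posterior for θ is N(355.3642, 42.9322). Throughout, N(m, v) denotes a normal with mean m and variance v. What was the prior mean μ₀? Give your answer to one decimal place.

μ₀ = 188.9

With known observation variance, the Normal–Normal posterior has precision τ_n = τ₀ + n/σ² and mean μ_n = (τ₀μ₀ + (n/σ²)x̄)/τ_n.
Here τ₀ = 1/491.4 = 0.002035 and τ_data = 19/893.8 = 0.021258, so τ_n = 0.023293.
Rearranging for μ₀: μ₀ = (μ_n·τ_n − τ_data·x̄)/τ₀ = (355.3642·0.023293 − 0.021258·371.3) / 0.002035 = 0.384403/0.002035 ≈ 188.9.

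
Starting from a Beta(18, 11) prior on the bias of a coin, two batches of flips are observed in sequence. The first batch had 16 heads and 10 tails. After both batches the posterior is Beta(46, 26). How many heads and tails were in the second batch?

Because Beta–binomial updating is additive in the counts, the combined data contributed (α_post−α_prior, β_post−β_prior) successes and failures.
Total across both batches: 46−18=28 heads, 26−11=15 tails.
Subtract the first batch: 28−16=12 heads and 15−10=5 tails.

12 heads and 5 tails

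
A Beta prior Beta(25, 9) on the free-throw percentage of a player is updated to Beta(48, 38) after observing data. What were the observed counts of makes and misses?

23 makes and 29 misses

Beta is conjugate to the binomial likelihood: posterior = Beta(a+s, b+f).
So s = 48 − 25 = 23 and f = 38 − 9 = 29.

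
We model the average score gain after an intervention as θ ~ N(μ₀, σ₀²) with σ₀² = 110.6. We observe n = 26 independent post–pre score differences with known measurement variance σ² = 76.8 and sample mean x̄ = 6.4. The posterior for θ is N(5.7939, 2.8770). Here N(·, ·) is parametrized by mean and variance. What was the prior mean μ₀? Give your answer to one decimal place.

μ₀ = -16.9

The posterior mean is a precision-weighted average: μ_n = (τ₀μ₀ + τ_data·x̄)/(τ₀+τ_data), with τ₀=1/σ₀² and τ_data=n/σ².
Here τ₀ = 1/110.6 = 0.009042 and τ_data = 26/76.8 = 0.338542, so τ_n = 0.347584.
Rearranging for μ₀: μ₀ = (μ_n·τ_n − τ_data·x̄)/τ₀ = (5.7939·0.347584 − 0.338542·6.4) / 0.009042 = -0.152802/0.009042 ≈ -16.9.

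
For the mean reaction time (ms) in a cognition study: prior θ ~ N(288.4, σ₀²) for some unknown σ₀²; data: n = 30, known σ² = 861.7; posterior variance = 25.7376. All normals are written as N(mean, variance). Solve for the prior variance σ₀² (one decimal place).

Posterior precision equals prior precision plus data precision: 1/σ_n² = 1/σ₀² + n/σ².
So 1/σ₀² = 1/25.7376 − 30/861.7 = 0.038854 − 0.034815 = 0.004039.
Hence σ₀² = 1/0.004039 ≈ 247.6.

σ₀² = 247.6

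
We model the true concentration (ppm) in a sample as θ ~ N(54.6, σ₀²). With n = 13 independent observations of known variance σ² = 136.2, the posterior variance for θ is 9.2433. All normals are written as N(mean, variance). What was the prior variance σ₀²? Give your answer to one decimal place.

For the Normal–Normal model with known σ², precisions add: τ_n = τ₀ + n/σ².
So 1/σ₀² = 1/9.2433 − 13/136.2 = 0.108186 − 0.095448 = 0.012738.
Hence σ₀² = 1/0.012738 ≈ 78.5.

σ₀² = 78.5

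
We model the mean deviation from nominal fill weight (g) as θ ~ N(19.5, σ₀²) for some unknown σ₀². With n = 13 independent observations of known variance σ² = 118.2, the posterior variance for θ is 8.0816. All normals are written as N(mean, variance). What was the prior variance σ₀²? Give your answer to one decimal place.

Posterior precision equals prior precision plus data precision: 1/σ_n² = 1/σ₀² + n/σ².
So 1/σ₀² = 1/8.0816 − 13/118.2 = 0.123738 − 0.109983 = 0.013755.
Hence σ₀² = 1/0.013755 ≈ 72.7.

σ₀² = 72.7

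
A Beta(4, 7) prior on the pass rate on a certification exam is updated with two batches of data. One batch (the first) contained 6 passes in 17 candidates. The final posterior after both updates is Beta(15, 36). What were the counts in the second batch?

Sequential conjugate updates are equivalent to a single update on the pooled data, so total successes = posterior α − prior α and total failures = posterior β − prior β.
Total across both batches: 15−4=11 passes, 36−7=29 failures.
Subtract the first batch: 11−6=5 passes and 29−11=18 failures.

5 passes and 18 failures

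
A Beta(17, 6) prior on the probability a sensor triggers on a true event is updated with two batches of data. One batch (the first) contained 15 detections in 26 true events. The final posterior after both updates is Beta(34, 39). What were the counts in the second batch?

2 detections and 22 misses

Sequential conjugate updates are equivalent to a single update on the pooled data, so total successes = posterior α − prior α and total failures = posterior β − prior β.
Total across both batches: 34−17=17 detections, 39−6=33 misses.
Subtract the first batch: 17−15=2 detections and 33−11=22 misses.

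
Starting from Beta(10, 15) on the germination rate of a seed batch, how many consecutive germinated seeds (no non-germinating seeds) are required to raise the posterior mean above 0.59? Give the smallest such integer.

k = 12

After k germinated seeds and 0 non-germinating seeds the posterior is Beta(10+k, 15), with mean (10+k)/(10+15+k).
Set (10+k)/(25+k) > 0.59 and solve: k > (0.59·25 − 10)/(1 − 0.59) = 11.585.
The smallest integer exceeding 11.585 is 12, and checking k=12: (22)/(37) = 0.5946 > 0.59.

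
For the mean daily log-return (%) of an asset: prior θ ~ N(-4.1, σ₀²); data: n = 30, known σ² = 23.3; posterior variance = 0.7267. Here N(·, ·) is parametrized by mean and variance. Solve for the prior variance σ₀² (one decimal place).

σ₀² = 11.3

For the Normal–Normal model with known σ², precisions add: τ_n = τ₀ + n/σ².
So 1/σ₀² = 1/0.7267 − 30/23.3 = 1.376084 − 1.287554 = 0.088530.
Hence σ₀² = 1/0.088530 ≈ 11.3.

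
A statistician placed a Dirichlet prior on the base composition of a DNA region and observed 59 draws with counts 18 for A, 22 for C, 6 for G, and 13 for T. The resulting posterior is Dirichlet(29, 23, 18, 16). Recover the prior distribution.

For a Dirichlet(α) prior with multinomial counts c, the posterior is Dirichlet(α + c) componentwise.
Subtract each count from the matching posterior parameter: 29−18=11, 23−22=1, 18−6=12, 16−13=3.

Dirichlet(11, 1, 12, 3)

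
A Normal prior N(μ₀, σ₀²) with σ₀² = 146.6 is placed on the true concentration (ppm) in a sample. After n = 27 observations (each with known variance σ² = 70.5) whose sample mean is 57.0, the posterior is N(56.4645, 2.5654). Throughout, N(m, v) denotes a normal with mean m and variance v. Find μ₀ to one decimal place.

μ₀ = 26.4

With known observation variance, the Normal–Normal posterior has precision τ_n = τ₀ + n/σ² and mean μ_n = (τ₀μ₀ + (n/σ²)x̄)/τ_n.
Here τ₀ = 1/146.6 = 0.006821 and τ_data = 27/70.5 = 0.382979, so τ_n = 0.389800.
Rearranging for μ₀: μ₀ = (μ_n·τ_n − τ_data·x̄)/τ₀ = (56.4645·0.389800 − 0.382979·57.0) / 0.006821 = 0.180059/0.006821 ≈ 26.4.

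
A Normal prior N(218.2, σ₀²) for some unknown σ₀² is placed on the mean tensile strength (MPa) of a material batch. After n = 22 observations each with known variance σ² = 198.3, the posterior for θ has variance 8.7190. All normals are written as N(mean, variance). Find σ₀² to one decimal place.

σ₀² = 266.7

Posterior precision equals prior precision plus data precision: 1/σ_n² = 1/σ₀² + n/σ².
So 1/σ₀² = 1/8.7190 − 22/198.3 = 0.114692 − 0.110943 = 0.003749.
Hence σ₀² = 1/0.003749 ≈ 266.7.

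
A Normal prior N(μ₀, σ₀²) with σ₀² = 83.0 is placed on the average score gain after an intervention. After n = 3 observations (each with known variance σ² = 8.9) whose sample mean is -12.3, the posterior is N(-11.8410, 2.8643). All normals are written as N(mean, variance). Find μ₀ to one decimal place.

With known observation variance, the Normal–Normal posterior has precision τ_n = τ₀ + n/σ² and mean μ_n = (τ₀μ₀ + (n/σ²)x̄)/τ_n.
Here τ₀ = 1/83.0 = 0.012048 and τ_data = 3/8.9 = 0.337079, so τ_n = 0.349127.
Rearranging for μ₀: μ₀ = (μ_n·τ_n − τ_data·x̄)/τ₀ = (-11.8410·0.349127 − 0.337079·-12.3) / 0.012048 = 0.012059/0.012048 ≈ 1.0.

μ₀ = 1.0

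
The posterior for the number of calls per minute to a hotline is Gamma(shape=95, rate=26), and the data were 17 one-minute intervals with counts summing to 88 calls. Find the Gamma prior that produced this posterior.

Gamma(shape=7, rate=9)

A Gamma(α, β) prior (rate parametrization) on a Poisson rate with n observations summing to S gives posterior Gamma(α+S, β+n).
So α = 95 − 88 = 7 and β = 26 − 17 = 9.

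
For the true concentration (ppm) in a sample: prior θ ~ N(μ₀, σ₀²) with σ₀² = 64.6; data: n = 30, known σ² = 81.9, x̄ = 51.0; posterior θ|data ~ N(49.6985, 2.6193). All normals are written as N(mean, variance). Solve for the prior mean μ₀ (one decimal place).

The posterior mean is a precision-weighted average: μ_n = (τ₀μ₀ + τ_data·x̄)/(τ₀+τ_data), with τ₀=1/σ₀² and τ_data=n/σ².
Here τ₀ = 1/64.6 = 0.015480 and τ_data = 30/81.9 = 0.366300, so τ_n = 0.381780.
Rearranging for μ₀: μ₀ = (μ_n·τ_n − τ_data·x̄)/τ₀ = (49.6985·0.381780 − 0.366300·51.0) / 0.015480 = 0.292593/0.015480 ≈ 18.9.

μ₀ = 18.9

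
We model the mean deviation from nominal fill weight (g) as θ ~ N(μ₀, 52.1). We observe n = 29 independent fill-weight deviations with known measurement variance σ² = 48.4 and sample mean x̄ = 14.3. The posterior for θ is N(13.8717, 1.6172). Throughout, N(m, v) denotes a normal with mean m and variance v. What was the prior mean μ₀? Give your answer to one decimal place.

μ₀ = 0.5

With known observation variance, the Normal–Normal posterior has precision τ_n = τ₀ + n/σ² and mean μ_n = (τ₀μ₀ + (n/σ²)x̄)/τ_n.
Here τ₀ = 1/52.1 = 0.019194 and τ_data = 29/48.4 = 0.599174, so τ_n = 0.618368.
Rearranging for μ₀: μ₀ = (μ_n·τ_n − τ_data·x̄)/τ₀ = (13.8717·0.618368 − 0.599174·14.3) / 0.019194 = 0.009627/0.019194 ≈ 0.5.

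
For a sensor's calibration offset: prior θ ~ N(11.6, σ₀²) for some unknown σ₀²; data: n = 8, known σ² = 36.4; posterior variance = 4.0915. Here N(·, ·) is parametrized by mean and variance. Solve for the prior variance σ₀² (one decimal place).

Posterior precision equals prior precision plus data precision: 1/σ_n² = 1/σ₀² + n/σ².
So 1/σ₀² = 1/4.0915 − 8/36.4 = 0.244409 − 0.219780 = 0.024629.
Hence σ₀² = 1/0.024629 ≈ 40.6.

σ₀² = 40.6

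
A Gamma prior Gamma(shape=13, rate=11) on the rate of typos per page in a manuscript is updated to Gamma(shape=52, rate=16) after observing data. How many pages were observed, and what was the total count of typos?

A Gamma(α, β) prior (rate parametrization) on a Poisson rate with n observations summing to S gives posterior Gamma(α+S, β+n).
Matching: Σxᵢ = 52 − 13 = 39 and n = 16 − 11 = 5.

n = 5 pages with total 39 typos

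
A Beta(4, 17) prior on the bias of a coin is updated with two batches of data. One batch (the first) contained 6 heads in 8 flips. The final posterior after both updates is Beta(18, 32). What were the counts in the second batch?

8 heads and 13 tails

Because Beta–binomial updating is additive in the counts, the combined data contributed (α_post−α_prior, β_post−β_prior) successes and failures.
Total across both batches: 18−4=14 heads, 32−17=15 tails.
Subtract the first batch: 14−6=8 heads and 15−2=13 tails.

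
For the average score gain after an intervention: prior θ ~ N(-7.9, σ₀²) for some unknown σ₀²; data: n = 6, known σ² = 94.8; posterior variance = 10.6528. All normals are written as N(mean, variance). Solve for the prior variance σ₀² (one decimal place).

σ₀² = 32.7

Posterior precision equals prior precision plus data precision: 1/σ_n² = 1/σ₀² + n/σ².
So 1/σ₀² = 1/10.6528 − 6/94.8 = 0.093872 − 0.063291 = 0.030581.
Hence σ₀² = 1/0.030581 ≈ 32.7.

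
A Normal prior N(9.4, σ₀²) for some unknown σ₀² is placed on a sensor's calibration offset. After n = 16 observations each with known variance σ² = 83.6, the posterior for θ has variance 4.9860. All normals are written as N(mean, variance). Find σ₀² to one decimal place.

σ₀² = 109.0

For the Normal–Normal model with known σ², precisions add: τ_n = τ₀ + n/σ².
So 1/σ₀² = 1/4.9860 − 16/83.6 = 0.200562 − 0.191388 = 0.009174.
Hence σ₀² = 1/0.009174 ≈ 109.0.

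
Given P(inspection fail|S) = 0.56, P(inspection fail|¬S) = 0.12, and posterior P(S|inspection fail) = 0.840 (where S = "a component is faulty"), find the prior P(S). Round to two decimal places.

P(S) = 0.53

In odds form, posterior odds = prior odds × likelihood ratio, so prior odds = posterior odds ÷ LR.
Posterior odds = 0.840/(1−0.840) = 5.2500. LR = 0.56/0.12 = 4.6667.
Prior odds = 5.2500/4.6667 = 1.1250, so P(S) = 1.1250/(1+1.1250) ≈ 0.53.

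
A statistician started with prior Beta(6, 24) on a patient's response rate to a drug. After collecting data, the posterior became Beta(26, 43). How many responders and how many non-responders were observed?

20 responders and 19 non-responders

Beta is conjugate to the binomial likelihood: posterior = Beta(α+s, β+f).
Match parameters: s=26−6=20, f=43−24=19.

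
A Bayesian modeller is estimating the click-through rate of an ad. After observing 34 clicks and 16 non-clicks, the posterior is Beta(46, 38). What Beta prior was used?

A Beta(α, β) prior with s successes and f failures in binomial data gives a Beta(α+s, β+f) posterior.
So α = 46 − 34 = 12 and β = 38 − 16 = 22.

Beta(12, 22)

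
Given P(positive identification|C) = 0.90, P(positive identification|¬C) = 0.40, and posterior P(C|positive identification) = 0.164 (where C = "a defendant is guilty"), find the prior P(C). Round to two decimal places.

Bayes' rule in odds form gives O(C|E) = O(C)·[P(E|C)/P(E|¬C)], hence O(C) = O(C|E)/LR.
Posterior odds = 0.164/(1−0.164) = 0.1962. LR = 0.90/0.40 = 2.2500.
Prior odds = 0.1962/2.2500 = 0.0872, so P(C) = 0.0872/(1+0.0872) ≈ 0.08.

P(C) = 0.08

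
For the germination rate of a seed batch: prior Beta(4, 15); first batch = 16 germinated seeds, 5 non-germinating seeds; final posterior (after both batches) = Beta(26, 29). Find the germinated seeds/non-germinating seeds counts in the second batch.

6 germinated seeds and 9 non-germinating seeds

Because Beta–binomial updating is additive in the counts, the combined data contributed (α_post−α_prior, β_post−β_prior) successes and failures.
Total across both batches: 26−4=22 germinated seeds, 29−15=14 non-germinating seeds.
Subtract the first batch: 22−16=6 germinated seeds and 14−5=9 non-germinating seeds.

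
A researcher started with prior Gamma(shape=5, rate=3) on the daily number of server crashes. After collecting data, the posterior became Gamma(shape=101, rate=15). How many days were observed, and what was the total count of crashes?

n = 12 days with total 96 crashes

A Gamma(α, β) prior (rate parametrization) on a Poisson rate with n observations summing to S gives posterior Gamma(α+S, β+n).
Matching: Σxᵢ = 101 − 5 = 96 and n = 15 − 3 = 12.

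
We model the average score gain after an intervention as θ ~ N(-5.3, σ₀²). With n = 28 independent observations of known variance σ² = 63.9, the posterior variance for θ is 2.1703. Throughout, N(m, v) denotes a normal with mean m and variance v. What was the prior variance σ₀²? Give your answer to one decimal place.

σ₀² = 44.3

Posterior precision equals prior precision plus data precision: 1/σ_n² = 1/σ₀² + n/σ².
So 1/σ₀² = 1/2.1703 − 28/63.9 = 0.460766 − 0.438185 = 0.022581.
Hence σ₀² = 1/0.022581 ≈ 44.3.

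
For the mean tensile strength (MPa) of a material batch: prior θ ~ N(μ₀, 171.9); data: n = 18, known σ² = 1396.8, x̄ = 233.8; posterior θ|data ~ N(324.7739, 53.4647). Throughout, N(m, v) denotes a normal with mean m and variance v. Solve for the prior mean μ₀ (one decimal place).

μ₀ = 526.3

With known observation variance, the Normal–Normal posterior has precision τ_n = τ₀ + n/σ² and mean μ_n = (τ₀μ₀ + (n/σ²)x̄)/τ_n.
Here τ₀ = 1/171.9 = 0.005817 and τ_data = 18/1396.8 = 0.012887, so τ_n = 0.018704.
Rearranging for μ₀: μ₀ = (μ_n·τ_n − τ_data·x̄)/τ₀ = (324.7739·0.018704 − 0.012887·233.8) / 0.005817 = 3.061590/0.005817 ≈ 526.3.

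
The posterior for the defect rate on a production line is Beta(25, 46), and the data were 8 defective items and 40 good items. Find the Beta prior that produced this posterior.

Beta(17, 6)

A Beta(α, β) prior with s successes and f failures in binomial data gives a Beta(α+s, β+f) posterior.
Subtract the data counts: 25−8=17, 46−40=6.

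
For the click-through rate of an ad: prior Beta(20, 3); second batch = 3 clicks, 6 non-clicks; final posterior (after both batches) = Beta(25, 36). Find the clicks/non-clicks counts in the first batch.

2 clicks and 27 non-clicks

Sequential conjugate updates are equivalent to a single update on the pooled data, so total successes = posterior α − prior α and total failures = posterior β − prior β.
Total across both batches: 25−20=5 clicks, 36−3=33 non-clicks.
Subtract the second batch: 5−3=2 clicks and 33−6=27 non-clicks.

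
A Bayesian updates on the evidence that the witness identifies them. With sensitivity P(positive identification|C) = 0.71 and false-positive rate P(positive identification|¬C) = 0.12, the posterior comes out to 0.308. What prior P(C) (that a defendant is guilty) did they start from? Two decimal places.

P(C) = 0.07

In odds form, posterior odds = prior odds × likelihood ratio, so prior odds = posterior odds ÷ LR.
Posterior odds = 0.308/(1−0.308) = 0.4451. LR = 0.71/0.12 = 5.9167.
Prior odds = 0.4451/5.9167 = 0.0752, so P(C) = 0.0752/(1+0.0752) ≈ 0.07.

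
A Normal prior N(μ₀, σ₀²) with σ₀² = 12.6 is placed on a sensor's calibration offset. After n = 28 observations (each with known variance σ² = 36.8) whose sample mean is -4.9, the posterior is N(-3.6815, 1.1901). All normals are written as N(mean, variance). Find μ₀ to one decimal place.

With known observation variance, the Normal–Normal posterior has precision τ_n = τ₀ + n/σ² and mean μ_n = (τ₀μ₀ + (n/σ²)x̄)/τ_n.
Here τ₀ = 1/12.6 = 0.079365 and τ_data = 28/36.8 = 0.760870, so τ_n = 0.840235.
Rearranging for μ₀: μ₀ = (μ_n·τ_n − τ_data·x̄)/τ₀ = (-3.6815·0.840235 − 0.760870·-4.9) / 0.079365 = 0.634938/0.079365 ≈ 8.0.

μ₀ = 8.0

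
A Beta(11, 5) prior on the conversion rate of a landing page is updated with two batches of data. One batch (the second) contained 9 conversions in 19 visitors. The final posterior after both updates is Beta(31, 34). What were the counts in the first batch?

Because Beta–binomial updating is additive in the counts, the combined data contributed (α_post−α_prior, β_post−β_prior) successes and failures.
Total across both batches: 31−11=20 conversions, 34−5=29 bounces.
Subtract the second batch: 20−9=11 conversions and 29−10=19 bounces.

11 conversions and 19 bounces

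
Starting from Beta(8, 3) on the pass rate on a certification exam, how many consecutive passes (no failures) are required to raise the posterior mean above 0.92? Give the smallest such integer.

k = 27

After k passes and 0 failures the posterior is Beta(8+k, 3), with mean (8+k)/(8+3+k).
Set (8+k)/(11+k) > 0.92 and solve: k > (0.92·11 − 8)/(1 − 0.92) = 26.500.
The smallest integer exceeding 26.500 is 27.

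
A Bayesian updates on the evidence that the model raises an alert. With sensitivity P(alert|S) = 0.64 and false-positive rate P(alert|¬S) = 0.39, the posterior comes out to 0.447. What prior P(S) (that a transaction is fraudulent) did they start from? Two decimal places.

P(S) = 0.33

Bayes' rule in odds form gives O(S|E) = O(S)·[P(E|S)/P(E|¬S)], hence O(S) = O(S|E)/LR.
Posterior odds = 0.447/(1−0.447) = 0.8083. LR = 0.64/0.39 = 1.6410.
Prior odds = 0.8083/1.6410 = 0.4926, so P(S) = 0.4926/(1+0.4926) ≈ 0.33.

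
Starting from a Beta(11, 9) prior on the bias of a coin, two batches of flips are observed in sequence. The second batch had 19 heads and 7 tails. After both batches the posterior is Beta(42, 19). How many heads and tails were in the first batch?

12 heads and 3 tails

Sequential conjugate updates are equivalent to a single update on the pooled data, so total successes = posterior α − prior α and total failures = posterior β − prior β.
Total across both batches: 42−11=31 heads, 19−9=10 tails.
Subtract the second batch: 31−19=12 heads and 10−7=3 tails.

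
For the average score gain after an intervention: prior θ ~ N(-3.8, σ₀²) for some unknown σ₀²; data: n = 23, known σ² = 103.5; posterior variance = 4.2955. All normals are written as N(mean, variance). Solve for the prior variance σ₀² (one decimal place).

σ₀² = 94.5

Posterior precision equals prior precision plus data precision: 1/σ_n² = 1/σ₀² + n/σ².
So 1/σ₀² = 1/4.2955 − 23/103.5 = 0.232802 − 0.222222 = 0.010580.
Hence σ₀² = 1/0.010580 ≈ 94.5.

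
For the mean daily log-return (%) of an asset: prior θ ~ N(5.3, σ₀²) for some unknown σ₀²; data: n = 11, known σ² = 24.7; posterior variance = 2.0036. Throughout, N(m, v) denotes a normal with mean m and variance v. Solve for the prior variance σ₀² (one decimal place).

σ₀² = 18.6

Posterior precision equals prior precision plus data precision: 1/σ_n² = 1/σ₀² + n/σ².
So 1/σ₀² = 1/2.0036 − 11/24.7 = 0.499102 − 0.445344 = 0.053758.
Hence σ₀² = 1/0.053758 ≈ 18.6.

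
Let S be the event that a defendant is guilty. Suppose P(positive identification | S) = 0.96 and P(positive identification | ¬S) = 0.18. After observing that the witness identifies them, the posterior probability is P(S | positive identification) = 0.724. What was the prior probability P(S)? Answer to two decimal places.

P(S) = 0.33

In odds form, posterior odds = prior odds × likelihood ratio, so prior odds = posterior odds ÷ LR.
Posterior odds = 0.724/(1−0.724) = 2.6232. LR = 0.96/0.18 = 5.3333.
Prior odds = 2.6232/5.3333 = 0.4919, so P(S) = 0.4919/(1+0.4919) ≈ 0.33.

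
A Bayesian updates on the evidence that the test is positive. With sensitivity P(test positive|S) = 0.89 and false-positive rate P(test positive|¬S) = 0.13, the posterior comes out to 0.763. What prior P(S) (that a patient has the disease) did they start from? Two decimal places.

Bayes' rule in odds form gives O(S|E) = O(S)·[P(E|S)/P(E|¬S)], hence O(S) = O(S|E)/LR.
Posterior odds = 0.763/(1−0.763) = 3.2194. LR = 0.89/0.13 = 6.8462.
Prior odds = 3.2194/6.8462 = 0.4702, so P(S) = 0.4702/(1+0.4702) ≈ 0.32.

P(S) = 0.32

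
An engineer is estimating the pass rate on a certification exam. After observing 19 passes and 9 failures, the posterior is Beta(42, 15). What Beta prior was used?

Beta is conjugate to the binomial likelihood: posterior = Beta(α+s, β+f).
So α = 42 − 19 = 23 and β = 15 − 9 = 6.

Beta(23, 6)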